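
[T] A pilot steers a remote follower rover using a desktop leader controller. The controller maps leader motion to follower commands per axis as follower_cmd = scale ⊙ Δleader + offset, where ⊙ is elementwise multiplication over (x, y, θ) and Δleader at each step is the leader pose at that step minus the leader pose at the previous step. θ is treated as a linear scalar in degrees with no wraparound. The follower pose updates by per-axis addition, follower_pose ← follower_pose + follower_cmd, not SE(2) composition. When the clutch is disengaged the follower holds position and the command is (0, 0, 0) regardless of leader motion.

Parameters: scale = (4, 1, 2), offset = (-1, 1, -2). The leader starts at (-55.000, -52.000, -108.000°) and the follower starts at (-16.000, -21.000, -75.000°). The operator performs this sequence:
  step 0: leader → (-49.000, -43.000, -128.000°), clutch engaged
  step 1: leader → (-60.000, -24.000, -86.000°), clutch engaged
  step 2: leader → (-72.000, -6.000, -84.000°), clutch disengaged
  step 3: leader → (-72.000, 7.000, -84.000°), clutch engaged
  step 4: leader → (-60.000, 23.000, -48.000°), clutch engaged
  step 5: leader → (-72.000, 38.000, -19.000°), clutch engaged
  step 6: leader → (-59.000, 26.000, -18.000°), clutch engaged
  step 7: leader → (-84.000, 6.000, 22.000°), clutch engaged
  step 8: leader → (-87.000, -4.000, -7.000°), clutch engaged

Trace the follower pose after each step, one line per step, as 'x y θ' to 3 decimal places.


step 0: Δleader=(6.000, 9.000, -20.000°), engaged; cmd=(23.000, 10.000, -42.000°) → follower=(7.000, -11.000, -117.000°)
step 1: Δleader=(-11.000, 19.000, 42.000°), engaged; cmd=(-45.000, 20.000, 82.000°) → follower=(-38.000, 9.000, -35.000°)
step 2: Δleader=(-12.000, 18.000, 2.000°), disengaged; cmd=(0,0,0) → follower holds at (-38.000, 9.000, -35.000°)
step 3: Δleader=(0.000, 13.000, 0.000°), engaged; cmd=(-1.000, 14.000, -2.000°) → follower=(-39.000, 23.000, -37.000°)
step 4: Δleader=(12.000, 16.000, 36.000°), engaged; cmd=(47.000, 17.000, 70.000°) → follower=(8.000, 40.000, 33.000°)
step 5: Δleader=(-12.000, 15.000, 29.000°), engaged; cmd=(-49.000, 16.000, 56.000°) → follower=(-41.000, 56.000, 89.000°)
step 6: Δleader=(13.000, -12.000, 1.000°), engaged; cmd=(51.000, -11.000, 0.000°) → follower=(10.000, 45.000, 89.000°)
step 7: Δleader=(-25.000, -20.000, 40.000°), engaged; cmd=(-101.000, -19.000, 78.000°) → follower=(-91.000, 26.000, 167.000°)
step 8: Δleader=(-3.000, -10.000, -29.000°), engaged; cmd=(-13.000, -9.000, -60.000°) → follower=(-104.000, 17.000, 107.000°)

7.000 -11.000 -117.000
-38.000 9.000 -35.000
-38.000 9.000 -35.000
-39.000 23.000 -37.000
8.000 40.000 33.000
-41.000 56.000 89.000
10.000 45.000 89.000
-91.000 26.000 167.000
-104.000 17.000 107.000


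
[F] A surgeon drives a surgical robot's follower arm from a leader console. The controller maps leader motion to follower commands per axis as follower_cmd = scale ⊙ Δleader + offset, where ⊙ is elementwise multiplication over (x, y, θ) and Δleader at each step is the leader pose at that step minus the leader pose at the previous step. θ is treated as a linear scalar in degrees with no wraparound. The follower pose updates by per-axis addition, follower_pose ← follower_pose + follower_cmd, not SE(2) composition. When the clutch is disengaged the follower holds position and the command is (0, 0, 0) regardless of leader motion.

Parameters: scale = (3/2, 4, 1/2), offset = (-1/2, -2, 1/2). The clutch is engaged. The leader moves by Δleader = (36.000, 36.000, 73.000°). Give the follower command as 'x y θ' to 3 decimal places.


53.500 142.000 37.000

axis x: 3/2·36.000 + -1/2 = 53.500
axis y: 4·36.000 + -2 = 142.000
axis θ: 1/2·73.000 + 1/2 = 37.000


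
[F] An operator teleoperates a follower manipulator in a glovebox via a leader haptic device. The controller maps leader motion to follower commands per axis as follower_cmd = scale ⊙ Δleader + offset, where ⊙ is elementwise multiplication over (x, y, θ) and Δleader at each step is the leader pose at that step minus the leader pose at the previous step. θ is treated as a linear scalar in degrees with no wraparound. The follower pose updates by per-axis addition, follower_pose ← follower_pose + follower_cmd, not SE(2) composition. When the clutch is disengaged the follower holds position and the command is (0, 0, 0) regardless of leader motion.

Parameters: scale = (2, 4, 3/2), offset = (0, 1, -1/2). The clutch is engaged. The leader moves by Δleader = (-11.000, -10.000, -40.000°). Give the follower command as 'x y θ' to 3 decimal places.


axis x: 2·-11.000 + 0 = -22.000
axis y: 4·-10.000 + 1 = -39.000
axis θ: 3/2·-40.000 + -1/2 = -60.500

-22.000 -39.000 -60.500


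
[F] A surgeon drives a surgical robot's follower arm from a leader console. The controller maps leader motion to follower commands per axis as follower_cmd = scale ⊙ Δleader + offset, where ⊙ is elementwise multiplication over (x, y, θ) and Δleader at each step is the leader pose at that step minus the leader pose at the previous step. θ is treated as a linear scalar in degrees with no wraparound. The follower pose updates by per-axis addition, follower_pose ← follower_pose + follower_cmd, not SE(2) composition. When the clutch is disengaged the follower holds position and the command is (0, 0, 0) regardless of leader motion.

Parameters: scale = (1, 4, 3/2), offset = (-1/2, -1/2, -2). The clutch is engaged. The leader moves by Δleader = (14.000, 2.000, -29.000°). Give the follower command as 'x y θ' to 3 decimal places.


axis x: 1·14.000 + -1/2 = 13.500
axis y: 4·2.000 + -1/2 = 7.500
axis θ: 3/2·-29.000 + -2 = -45.500

13.500 7.500 -45.500


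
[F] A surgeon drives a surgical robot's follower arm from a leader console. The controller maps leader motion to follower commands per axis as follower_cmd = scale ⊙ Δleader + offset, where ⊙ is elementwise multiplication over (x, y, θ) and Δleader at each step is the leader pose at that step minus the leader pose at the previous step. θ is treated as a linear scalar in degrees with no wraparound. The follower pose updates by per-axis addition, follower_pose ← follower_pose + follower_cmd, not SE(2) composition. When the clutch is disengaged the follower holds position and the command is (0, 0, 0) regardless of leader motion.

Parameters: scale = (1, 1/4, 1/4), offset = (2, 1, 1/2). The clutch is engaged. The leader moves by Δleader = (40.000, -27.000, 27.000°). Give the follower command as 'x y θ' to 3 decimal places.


axis x: 1·40.000 + 2 = 42.000
axis y: 1/4·-27.000 + 1 = -5.750
axis θ: 1/4·27.000 + 1/2 = 7.250

42.000 -5.750 7.250


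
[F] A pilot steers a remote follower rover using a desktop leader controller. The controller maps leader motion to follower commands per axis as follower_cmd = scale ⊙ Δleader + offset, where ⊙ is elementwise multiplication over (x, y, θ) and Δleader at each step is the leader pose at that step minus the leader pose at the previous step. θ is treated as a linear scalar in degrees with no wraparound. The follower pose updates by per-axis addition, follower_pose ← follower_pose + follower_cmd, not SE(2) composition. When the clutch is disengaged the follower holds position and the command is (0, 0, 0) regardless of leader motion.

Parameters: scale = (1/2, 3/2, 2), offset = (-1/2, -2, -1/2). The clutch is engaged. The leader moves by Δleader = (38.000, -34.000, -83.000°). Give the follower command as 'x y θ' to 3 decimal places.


18.500 -53.000 -166.500

axis x: 1/2·38.000 + -1/2 = 18.500
axis y: 3/2·-34.000 + -2 = -53.000
axis θ: 2·-83.000 + -1/2 = -166.500


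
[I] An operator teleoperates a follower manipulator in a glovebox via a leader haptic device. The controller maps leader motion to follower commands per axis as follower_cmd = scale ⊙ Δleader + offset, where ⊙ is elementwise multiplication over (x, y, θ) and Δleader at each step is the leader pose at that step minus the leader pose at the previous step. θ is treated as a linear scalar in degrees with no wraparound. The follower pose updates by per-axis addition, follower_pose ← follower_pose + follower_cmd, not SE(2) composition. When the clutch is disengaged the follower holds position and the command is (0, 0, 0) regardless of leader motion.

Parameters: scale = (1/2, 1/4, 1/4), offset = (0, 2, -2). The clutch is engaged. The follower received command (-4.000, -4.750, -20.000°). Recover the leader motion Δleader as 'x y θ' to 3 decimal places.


-8.000 -27.000 -72.000

axis x: (-4.000 − 0) / (1/2) = -8.000
axis y: (-4.750 − 2) / (1/4) = -27.000
axis θ: (-20.000 − -2) / (1/4) = -72.000


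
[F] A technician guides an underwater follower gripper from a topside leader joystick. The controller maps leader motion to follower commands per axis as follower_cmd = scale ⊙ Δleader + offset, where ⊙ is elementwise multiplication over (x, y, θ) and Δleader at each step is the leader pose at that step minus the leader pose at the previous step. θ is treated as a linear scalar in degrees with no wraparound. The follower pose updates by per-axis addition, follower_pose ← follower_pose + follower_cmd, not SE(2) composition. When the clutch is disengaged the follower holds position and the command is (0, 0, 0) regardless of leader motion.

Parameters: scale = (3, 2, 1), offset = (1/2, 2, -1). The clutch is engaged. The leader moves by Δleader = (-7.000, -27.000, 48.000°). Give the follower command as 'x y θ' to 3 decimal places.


axis x: 3·-7.000 + 1/2 = -20.500
axis y: 2·-27.000 + 2 = -52.000
axis θ: 1·48.000 + -1 = 47.000

-20.500 -52.000 47.000


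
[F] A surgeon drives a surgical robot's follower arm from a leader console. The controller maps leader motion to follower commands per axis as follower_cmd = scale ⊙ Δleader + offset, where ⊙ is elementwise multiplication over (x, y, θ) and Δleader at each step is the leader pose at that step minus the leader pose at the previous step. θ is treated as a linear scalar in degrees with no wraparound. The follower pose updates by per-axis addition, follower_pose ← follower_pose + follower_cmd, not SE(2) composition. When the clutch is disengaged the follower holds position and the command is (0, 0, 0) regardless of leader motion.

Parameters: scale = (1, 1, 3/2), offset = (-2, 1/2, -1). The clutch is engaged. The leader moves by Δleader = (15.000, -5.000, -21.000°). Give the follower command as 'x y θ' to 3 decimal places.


axis x: 1·15.000 + -2 = 13.000
axis y: 1·-5.000 + 1/2 = -4.500
axis θ: 3/2·-21.000 + -1 = -32.500

13.000 -4.500 -32.500


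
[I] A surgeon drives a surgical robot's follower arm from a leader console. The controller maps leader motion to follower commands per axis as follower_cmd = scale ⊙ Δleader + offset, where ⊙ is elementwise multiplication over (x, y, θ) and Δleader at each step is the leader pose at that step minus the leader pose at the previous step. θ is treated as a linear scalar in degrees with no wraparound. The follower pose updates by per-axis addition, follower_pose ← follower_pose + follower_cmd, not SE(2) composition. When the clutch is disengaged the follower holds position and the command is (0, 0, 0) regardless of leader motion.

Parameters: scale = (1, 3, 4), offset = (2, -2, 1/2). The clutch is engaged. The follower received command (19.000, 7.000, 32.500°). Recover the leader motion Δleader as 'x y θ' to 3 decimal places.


axis x: (19.000 − 2) / (1) = 17.000
axis y: (7.000 − -2) / (3) = 3.000
axis θ: (32.500 − 1/2) / (4) = 8.000

17.000 3.000 8.000


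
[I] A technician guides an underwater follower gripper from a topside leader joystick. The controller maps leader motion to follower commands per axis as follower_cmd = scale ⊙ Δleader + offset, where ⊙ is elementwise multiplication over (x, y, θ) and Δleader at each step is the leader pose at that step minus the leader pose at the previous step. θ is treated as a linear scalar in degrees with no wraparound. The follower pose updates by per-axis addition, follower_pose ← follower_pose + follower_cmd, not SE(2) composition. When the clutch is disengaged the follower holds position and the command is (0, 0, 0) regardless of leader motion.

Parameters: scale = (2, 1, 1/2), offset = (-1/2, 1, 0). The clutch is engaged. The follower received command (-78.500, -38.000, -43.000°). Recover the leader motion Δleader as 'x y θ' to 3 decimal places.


-39.000 -39.000 -86.000

axis x: (-78.500 − -1/2) / (2) = -39.000
axis y: (-38.000 − 1) / (1) = -39.000
axis θ: (-43.000 − 0) / (1/2) = -86.000


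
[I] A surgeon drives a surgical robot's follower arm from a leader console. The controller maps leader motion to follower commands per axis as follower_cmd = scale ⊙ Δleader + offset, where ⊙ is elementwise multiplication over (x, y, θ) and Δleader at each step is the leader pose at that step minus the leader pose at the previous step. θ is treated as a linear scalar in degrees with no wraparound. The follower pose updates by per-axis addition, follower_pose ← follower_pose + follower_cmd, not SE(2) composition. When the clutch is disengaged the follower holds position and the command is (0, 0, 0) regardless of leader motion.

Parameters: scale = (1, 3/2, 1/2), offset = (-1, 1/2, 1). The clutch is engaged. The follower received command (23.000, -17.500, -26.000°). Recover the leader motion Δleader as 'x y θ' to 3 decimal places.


axis x: (23.000 − -1) / (1) = 24.000
axis y: (-17.500 − 1/2) / (3/2) = -12.000
axis θ: (-26.000 − 1) / (1/2) = -54.000

24.000 -12.000 -54.000


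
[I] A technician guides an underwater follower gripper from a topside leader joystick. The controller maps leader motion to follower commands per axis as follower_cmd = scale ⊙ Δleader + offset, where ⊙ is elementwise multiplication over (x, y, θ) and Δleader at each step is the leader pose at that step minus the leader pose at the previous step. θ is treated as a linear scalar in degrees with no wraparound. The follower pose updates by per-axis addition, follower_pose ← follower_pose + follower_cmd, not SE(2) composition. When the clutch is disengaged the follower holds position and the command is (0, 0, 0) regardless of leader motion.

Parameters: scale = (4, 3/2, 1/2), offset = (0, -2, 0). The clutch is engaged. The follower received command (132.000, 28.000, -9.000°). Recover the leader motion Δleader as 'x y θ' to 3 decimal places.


33.000 20.000 -18.000

axis x: (132.000 − 0) / (4) = 33.000
axis y: (28.000 − -2) / (3/2) = 20.000
axis θ: (-9.000 − 0) / (1/2) = -18.000


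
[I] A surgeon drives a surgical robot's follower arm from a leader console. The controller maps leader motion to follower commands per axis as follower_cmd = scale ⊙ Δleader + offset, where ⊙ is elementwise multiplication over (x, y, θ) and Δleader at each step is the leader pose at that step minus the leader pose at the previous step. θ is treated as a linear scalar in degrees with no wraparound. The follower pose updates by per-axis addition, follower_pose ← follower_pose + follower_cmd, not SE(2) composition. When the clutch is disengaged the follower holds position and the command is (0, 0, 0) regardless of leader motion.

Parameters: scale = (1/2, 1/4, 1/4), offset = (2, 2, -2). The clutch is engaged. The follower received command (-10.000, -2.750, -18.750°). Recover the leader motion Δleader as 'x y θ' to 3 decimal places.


axis x: (-10.000 − 2) / (1/2) = -24.000
axis y: (-2.750 − 2) / (1/4) = -19.000
axis θ: (-18.750 − -2) / (1/4) = -67.000

-24.000 -19.000 -67.000


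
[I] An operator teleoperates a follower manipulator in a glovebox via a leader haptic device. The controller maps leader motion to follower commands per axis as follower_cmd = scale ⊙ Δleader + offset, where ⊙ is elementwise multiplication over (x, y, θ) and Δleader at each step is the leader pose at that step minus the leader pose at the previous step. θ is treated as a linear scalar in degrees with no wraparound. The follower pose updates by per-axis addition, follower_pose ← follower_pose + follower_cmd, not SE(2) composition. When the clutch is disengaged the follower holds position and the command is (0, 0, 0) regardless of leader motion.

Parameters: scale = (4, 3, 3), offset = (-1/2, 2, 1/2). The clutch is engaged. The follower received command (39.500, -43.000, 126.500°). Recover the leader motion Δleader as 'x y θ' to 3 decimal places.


10.000 -15.000 42.000

axis x: (39.500 − -1/2) / (4) = 10.000
axis y: (-43.000 − 2) / (3) = -15.000
axis θ: (126.500 − 1/2) / (3) = 42.000


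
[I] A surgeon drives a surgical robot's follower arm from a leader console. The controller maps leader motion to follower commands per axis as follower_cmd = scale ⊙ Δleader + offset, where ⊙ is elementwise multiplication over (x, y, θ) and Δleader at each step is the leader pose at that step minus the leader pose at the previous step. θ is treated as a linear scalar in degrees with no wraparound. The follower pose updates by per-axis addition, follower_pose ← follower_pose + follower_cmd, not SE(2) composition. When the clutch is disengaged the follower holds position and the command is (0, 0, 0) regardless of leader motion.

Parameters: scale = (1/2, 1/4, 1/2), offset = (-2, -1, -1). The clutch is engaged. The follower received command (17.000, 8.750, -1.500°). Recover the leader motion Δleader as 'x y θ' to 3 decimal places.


axis x: (17.000 − -2) / (1/2) = 38.000
axis y: (8.750 − -1) / (1/4) = 39.000
axis θ: (-1.500 − -1) / (1/2) = -1.000

38.000 39.000 -1.000


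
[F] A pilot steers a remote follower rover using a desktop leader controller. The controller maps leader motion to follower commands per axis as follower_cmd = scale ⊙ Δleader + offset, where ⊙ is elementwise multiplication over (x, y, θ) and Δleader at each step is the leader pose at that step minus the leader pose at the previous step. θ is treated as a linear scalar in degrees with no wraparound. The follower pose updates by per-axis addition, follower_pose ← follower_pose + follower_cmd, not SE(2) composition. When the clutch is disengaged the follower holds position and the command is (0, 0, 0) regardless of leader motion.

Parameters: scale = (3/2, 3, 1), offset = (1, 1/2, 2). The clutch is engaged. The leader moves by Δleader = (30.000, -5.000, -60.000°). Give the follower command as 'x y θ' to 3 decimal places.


46.000 -14.500 -58.000

axis x: 3/2·30.000 + 1 = 46.000
axis y: 3·-5.000 + 1/2 = -14.500
axis θ: 1·-60.000 + 2 = -58.000


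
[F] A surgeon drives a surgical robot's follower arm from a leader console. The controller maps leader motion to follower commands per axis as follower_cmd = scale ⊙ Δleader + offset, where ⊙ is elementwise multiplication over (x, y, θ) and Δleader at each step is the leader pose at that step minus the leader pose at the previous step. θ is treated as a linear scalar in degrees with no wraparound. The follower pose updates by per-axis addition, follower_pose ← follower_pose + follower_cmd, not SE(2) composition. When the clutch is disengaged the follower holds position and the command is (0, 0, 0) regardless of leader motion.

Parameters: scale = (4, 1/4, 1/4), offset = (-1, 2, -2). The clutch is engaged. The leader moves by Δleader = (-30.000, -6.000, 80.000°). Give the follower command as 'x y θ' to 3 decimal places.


axis x: 4·-30.000 + -1 = -121.000
axis y: 1/4·-6.000 + 2 = 0.500
axis θ: 1/4·80.000 + -2 = 18.000

-121.000 0.500 18.000


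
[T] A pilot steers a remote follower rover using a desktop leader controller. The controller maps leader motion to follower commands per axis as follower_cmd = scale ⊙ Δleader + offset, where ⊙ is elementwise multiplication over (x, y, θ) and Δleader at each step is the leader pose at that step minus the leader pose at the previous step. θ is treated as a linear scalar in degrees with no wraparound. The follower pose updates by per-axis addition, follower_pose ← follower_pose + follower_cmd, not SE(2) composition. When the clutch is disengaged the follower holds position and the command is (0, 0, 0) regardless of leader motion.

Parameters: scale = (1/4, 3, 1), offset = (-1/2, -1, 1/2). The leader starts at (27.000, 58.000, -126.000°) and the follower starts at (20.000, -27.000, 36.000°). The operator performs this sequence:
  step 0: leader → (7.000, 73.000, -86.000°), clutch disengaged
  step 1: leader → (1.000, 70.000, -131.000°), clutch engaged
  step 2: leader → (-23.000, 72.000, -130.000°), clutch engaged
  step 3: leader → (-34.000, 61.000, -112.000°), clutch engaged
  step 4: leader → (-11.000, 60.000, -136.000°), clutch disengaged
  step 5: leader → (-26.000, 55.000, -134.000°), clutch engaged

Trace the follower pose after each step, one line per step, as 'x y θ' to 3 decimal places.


step 0: Δleader=(-20.000, 15.000, 40.000°), disengaged; cmd=(0,0,0) → follower holds at (20.000, -27.000, 36.000°)
step 1: Δleader=(-6.000, -3.000, -45.000°), engaged; cmd=(-2.000, -10.000, -44.500°) → follower=(18.000, -37.000, -8.500°)
step 2: Δleader=(-24.000, 2.000, 1.000°), engaged; cmd=(-6.500, 5.000, 1.500°) → follower=(11.500, -32.000, -7.000°)
step 3: Δleader=(-11.000, -11.000, 18.000°), engaged; cmd=(-3.250, -34.000, 18.500°) → follower=(8.250, -66.000, 11.500°)
step 4: Δleader=(23.000, -1.000, -24.000°), disengaged; cmd=(0,0,0) → follower holds at (8.250, -66.000, 11.500°)
step 5: Δleader=(-15.000, -5.000, 2.000°), engaged; cmd=(-4.250, -16.000, 2.500°) → follower=(4.000, -82.000, 14.000°)

20.000 -27.000 36.000
18.000 -37.000 -8.500
11.500 -32.000 -7.000
8.250 -66.000 11.500
8.250 -66.000 11.500
4.000 -82.000 14.000


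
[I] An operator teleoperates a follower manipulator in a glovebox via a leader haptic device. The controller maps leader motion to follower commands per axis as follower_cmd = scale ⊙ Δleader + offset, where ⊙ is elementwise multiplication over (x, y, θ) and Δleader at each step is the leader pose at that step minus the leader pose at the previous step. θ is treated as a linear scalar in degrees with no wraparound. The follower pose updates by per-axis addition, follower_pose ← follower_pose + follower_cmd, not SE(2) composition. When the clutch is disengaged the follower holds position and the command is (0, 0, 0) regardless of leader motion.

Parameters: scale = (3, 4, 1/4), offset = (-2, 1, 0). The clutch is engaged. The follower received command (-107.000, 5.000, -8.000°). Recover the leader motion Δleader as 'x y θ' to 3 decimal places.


-35.000 1.000 -32.000

axis x: (-107.000 − -2) / (3) = -35.000
axis y: (5.000 − 1) / (4) = 1.000
axis θ: (-8.000 − 0) / (1/4) = -32.000


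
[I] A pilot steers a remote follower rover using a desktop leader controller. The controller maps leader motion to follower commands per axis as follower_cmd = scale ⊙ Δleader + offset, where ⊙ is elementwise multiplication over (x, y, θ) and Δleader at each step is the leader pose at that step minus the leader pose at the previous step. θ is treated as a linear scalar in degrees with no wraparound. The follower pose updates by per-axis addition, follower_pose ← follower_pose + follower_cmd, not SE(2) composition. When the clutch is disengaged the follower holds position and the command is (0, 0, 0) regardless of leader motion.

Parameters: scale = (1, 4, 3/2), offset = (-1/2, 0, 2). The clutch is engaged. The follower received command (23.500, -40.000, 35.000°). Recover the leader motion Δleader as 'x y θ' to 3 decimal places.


24.000 -10.000 22.000

axis x: (23.500 − -1/2) / (1) = 24.000
axis y: (-40.000 − 0) / (4) = -10.000
axis θ: (35.000 − 2) / (3/2) = 22.000


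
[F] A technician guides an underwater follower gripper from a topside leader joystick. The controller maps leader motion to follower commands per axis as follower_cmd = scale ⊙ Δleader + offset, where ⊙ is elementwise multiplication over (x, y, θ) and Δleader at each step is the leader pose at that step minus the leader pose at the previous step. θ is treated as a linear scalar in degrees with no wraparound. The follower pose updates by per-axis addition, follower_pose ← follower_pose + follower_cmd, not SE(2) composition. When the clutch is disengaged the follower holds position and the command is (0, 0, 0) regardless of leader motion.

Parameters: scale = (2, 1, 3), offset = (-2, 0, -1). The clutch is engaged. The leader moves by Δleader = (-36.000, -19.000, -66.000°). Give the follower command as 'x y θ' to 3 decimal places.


axis x: 2·-36.000 + -2 = -74.000
axis y: 1·-19.000 + 0 = -19.000
axis θ: 3·-66.000 + -1 = -199.000

-74.000 -19.000 -199.000


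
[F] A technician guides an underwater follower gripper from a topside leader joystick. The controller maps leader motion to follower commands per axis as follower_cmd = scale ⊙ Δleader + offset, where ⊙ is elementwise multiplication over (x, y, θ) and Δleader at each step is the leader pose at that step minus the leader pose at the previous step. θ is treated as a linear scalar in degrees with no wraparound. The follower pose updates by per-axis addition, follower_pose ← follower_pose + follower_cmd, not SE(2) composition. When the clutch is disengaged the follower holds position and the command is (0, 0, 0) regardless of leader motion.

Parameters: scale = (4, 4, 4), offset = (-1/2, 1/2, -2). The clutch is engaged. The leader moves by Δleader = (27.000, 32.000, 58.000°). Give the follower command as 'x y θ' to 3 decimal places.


axis x: 4·27.000 + -1/2 = 107.500
axis y: 4·32.000 + 1/2 = 128.500
axis θ: 4·58.000 + -2 = 230.000

107.500 128.500 230.000


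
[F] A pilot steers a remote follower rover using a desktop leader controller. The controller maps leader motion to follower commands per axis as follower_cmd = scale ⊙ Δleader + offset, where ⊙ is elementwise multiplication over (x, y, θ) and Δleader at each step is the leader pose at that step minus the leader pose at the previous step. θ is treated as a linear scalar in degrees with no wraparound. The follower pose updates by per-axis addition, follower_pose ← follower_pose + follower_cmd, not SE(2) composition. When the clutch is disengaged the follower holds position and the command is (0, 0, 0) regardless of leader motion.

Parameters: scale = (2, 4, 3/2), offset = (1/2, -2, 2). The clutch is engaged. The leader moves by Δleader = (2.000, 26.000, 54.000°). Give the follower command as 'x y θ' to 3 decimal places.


axis x: 2·2.000 + 1/2 = 4.500
axis y: 4·26.000 + -2 = 102.000
axis θ: 3/2·54.000 + 2 = 83.000

4.500 102.000 83.000


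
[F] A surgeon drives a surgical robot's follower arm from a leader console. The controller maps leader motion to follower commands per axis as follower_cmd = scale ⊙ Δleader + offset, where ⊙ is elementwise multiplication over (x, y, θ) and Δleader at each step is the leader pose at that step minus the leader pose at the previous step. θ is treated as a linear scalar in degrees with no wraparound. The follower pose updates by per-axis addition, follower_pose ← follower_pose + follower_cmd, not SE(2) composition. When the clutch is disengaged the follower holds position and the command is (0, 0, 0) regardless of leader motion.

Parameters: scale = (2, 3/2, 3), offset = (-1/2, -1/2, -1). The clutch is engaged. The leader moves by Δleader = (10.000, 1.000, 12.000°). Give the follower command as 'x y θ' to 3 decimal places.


axis x: 2·10.000 + -1/2 = 19.500
axis y: 3/2·1.000 + -1/2 = 1.000
axis θ: 3·12.000 + -1 = 35.000

19.500 1.000 35.000


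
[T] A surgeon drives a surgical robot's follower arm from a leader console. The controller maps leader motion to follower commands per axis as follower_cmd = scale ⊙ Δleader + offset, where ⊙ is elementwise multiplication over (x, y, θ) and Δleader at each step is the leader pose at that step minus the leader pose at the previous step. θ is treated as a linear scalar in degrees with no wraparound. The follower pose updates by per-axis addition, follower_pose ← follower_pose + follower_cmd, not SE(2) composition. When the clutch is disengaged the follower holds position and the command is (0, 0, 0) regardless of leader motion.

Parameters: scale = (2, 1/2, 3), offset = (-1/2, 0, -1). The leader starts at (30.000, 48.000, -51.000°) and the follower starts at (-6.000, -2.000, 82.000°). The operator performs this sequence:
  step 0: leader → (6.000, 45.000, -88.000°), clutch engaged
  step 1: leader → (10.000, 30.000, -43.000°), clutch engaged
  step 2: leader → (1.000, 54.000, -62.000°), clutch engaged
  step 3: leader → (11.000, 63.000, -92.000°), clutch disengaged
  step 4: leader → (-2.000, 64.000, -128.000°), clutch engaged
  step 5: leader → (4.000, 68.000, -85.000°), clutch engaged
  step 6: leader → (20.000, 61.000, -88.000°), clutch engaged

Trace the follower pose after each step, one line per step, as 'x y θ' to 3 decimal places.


-54.500 -3.500 -30.000
-47.000 -11.000 104.000
-65.500 1.000 46.000
-65.500 1.000 46.000
-92.000 1.500 -63.000
-80.500 3.500 65.000
-49.000 0.000 55.000

step 0: Δleader=(-24.000, -3.000, -37.000°), engaged; cmd=(-48.500, -1.500, -112.000°) → follower=(-54.500, -3.500, -30.000°)
step 1: Δleader=(4.000, -15.000, 45.000°), engaged; cmd=(7.500, -7.500, 134.000°) → follower=(-47.000, -11.000, 104.000°)
step 2: Δleader=(-9.000, 24.000, -19.000°), engaged; cmd=(-18.500, 12.000, -58.000°) → follower=(-65.500, 1.000, 46.000°)
step 3: Δleader=(10.000, 9.000, -30.000°), disengaged; cmd=(0,0,0) → follower holds at (-65.500, 1.000, 46.000°)
step 4: Δleader=(-13.000, 1.000, -36.000°), engaged; cmd=(-26.500, 0.500, -109.000°) → follower=(-92.000, 1.500, -63.000°)
step 5: Δleader=(6.000, 4.000, 43.000°), engaged; cmd=(11.500, 2.000, 128.000°) → follower=(-80.500, 3.500, 65.000°)
step 6: Δleader=(16.000, -7.000, -3.000°), engaged; cmd=(31.500, -3.500, -10.000°) → follower=(-49.000, 0.000, 55.000°)


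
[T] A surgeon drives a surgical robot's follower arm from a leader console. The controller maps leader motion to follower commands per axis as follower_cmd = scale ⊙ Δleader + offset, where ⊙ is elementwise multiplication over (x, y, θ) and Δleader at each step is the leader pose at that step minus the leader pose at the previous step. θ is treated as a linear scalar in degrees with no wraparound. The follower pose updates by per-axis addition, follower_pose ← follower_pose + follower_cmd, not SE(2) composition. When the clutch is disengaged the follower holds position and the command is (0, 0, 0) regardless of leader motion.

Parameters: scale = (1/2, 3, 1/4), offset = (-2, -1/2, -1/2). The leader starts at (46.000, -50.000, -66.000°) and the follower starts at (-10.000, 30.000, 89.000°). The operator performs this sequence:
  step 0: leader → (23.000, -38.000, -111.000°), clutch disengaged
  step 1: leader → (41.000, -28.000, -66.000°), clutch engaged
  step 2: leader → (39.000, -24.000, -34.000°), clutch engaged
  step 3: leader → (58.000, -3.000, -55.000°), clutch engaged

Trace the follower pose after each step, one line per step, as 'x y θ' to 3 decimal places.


-10.000 30.000 89.000
-3.000 59.500 99.750
-6.000 71.000 107.250
1.500 133.500 101.500

step 0: Δleader=(-23.000, 12.000, -45.000°), disengaged; cmd=(0,0,0) → follower holds at (-10.000, 30.000, 89.000°)
step 1: Δleader=(18.000, 10.000, 45.000°), engaged; cmd=(7.000, 29.500, 10.750°) → follower=(-3.000, 59.500, 99.750°)
step 2: Δleader=(-2.000, 4.000, 32.000°), engaged; cmd=(-3.000, 11.500, 7.500°) → follower=(-6.000, 71.000, 107.250°)
step 3: Δleader=(19.000, 21.000, -21.000°), engaged; cmd=(7.500, 62.500, -5.750°) → follower=(1.500, 133.500, 101.500°)


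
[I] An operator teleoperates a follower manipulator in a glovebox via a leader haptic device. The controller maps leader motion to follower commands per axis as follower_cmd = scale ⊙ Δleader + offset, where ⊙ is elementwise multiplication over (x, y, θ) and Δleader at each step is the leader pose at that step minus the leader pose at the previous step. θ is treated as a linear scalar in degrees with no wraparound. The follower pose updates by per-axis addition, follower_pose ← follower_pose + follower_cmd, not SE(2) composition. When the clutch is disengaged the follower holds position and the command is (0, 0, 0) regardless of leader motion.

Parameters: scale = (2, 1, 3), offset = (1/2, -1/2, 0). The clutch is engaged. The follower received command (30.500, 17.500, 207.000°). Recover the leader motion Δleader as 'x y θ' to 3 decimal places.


15.000 18.000 69.000

axis x: (30.500 − 1/2) / (2) = 15.000
axis y: (17.500 − -1/2) / (1) = 18.000
axis θ: (207.000 − 0) / (3) = 69.000


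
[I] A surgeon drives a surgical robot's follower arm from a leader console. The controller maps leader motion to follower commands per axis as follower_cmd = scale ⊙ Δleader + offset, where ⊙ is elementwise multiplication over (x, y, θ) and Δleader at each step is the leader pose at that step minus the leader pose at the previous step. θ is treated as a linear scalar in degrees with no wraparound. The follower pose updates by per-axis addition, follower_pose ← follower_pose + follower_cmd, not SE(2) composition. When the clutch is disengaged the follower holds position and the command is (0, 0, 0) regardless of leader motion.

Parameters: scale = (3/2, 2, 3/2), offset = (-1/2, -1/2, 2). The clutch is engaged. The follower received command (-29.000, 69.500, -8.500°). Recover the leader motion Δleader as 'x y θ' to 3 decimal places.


-19.000 35.000 -7.000

axis x: (-29.000 − -1/2) / (3/2) = -19.000
axis y: (69.500 − -1/2) / (2) = 35.000
axis θ: (-8.500 − 2) / (3/2) = -7.000


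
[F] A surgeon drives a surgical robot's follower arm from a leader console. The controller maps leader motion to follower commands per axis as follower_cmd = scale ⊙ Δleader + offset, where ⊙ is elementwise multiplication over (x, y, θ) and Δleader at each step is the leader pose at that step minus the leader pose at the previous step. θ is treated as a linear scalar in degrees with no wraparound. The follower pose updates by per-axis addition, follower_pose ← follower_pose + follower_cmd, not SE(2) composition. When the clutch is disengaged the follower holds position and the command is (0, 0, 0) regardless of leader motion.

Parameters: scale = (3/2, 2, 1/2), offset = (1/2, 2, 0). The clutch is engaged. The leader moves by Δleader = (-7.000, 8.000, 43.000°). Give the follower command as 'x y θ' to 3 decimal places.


axis x: 3/2·-7.000 + 1/2 = -10.000
axis y: 2·8.000 + 2 = 18.000
axis θ: 1/2·43.000 + 0 = 21.500

-10.000 18.000 21.500


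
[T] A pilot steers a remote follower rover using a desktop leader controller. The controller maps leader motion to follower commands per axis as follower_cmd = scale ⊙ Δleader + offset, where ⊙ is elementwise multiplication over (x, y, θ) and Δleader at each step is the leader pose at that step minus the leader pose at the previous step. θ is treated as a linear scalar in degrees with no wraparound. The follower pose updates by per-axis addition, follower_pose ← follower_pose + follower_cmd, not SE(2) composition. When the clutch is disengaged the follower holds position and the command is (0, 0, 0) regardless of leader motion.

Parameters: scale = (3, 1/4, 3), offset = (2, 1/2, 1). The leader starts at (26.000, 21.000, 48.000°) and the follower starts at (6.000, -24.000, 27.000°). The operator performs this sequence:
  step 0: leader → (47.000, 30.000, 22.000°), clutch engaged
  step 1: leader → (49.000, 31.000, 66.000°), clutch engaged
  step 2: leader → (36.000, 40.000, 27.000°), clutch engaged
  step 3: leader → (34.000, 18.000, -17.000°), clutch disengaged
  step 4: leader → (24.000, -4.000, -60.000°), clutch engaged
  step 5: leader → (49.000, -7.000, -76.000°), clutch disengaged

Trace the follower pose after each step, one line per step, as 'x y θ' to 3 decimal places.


71.000 -21.250 -50.000
79.000 -20.500 83.000
42.000 -17.750 -33.000
42.000 -17.750 -33.000
14.000 -22.750 -161.000
14.000 -22.750 -161.000

step 0: Δleader=(21.000, 9.000, -26.000°), engaged; cmd=(65.000, 2.750, -77.000°) → follower=(71.000, -21.250, -50.000°)
step 1: Δleader=(2.000, 1.000, 44.000°), engaged; cmd=(8.000, 0.750, 133.000°) → follower=(79.000, -20.500, 83.000°)
step 2: Δleader=(-13.000, 9.000, -39.000°), engaged; cmd=(-37.000, 2.750, -116.000°) → follower=(42.000, -17.750, -33.000°)
step 3: Δleader=(-2.000, -22.000, -44.000°), disengaged; cmd=(0,0,0) → follower holds at (42.000, -17.750, -33.000°)
step 4: Δleader=(-10.000, -22.000, -43.000°), engaged; cmd=(-28.000, -5.000, -128.000°) → follower=(14.000, -22.750, -161.000°)
step 5: Δleader=(25.000, -3.000, -16.000°), disengaged; cmd=(0,0,0) → follower holds at (14.000, -22.750, -161.000°)


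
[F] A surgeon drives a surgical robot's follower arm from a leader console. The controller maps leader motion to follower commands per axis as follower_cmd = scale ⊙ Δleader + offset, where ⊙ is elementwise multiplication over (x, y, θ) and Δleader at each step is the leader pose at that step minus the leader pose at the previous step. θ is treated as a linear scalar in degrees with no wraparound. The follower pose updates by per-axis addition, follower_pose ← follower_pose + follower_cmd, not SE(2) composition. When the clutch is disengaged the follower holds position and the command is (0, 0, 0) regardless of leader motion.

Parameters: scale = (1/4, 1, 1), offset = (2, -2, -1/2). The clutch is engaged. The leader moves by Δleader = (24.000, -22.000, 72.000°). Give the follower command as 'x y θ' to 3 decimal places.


8.000 -24.000 71.500

axis x: 1/4·24.000 + 2 = 8.000
axis y: 1·-22.000 + -2 = -24.000
axis θ: 1·72.000 + -1/2 = 71.500


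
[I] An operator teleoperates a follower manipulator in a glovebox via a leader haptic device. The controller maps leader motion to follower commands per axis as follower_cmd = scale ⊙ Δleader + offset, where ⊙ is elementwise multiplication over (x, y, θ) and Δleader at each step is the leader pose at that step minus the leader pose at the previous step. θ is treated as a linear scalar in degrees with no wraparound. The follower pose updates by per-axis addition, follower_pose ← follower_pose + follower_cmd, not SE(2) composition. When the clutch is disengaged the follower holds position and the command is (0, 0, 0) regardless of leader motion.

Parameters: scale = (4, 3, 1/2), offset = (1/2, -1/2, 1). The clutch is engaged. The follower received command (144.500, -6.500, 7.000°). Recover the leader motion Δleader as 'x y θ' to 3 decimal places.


axis x: (144.500 − 1/2) / (4) = 36.000
axis y: (-6.500 − -1/2) / (3) = -2.000
axis θ: (7.000 − 1) / (1/2) = 12.000

36.000 -2.000 12.000


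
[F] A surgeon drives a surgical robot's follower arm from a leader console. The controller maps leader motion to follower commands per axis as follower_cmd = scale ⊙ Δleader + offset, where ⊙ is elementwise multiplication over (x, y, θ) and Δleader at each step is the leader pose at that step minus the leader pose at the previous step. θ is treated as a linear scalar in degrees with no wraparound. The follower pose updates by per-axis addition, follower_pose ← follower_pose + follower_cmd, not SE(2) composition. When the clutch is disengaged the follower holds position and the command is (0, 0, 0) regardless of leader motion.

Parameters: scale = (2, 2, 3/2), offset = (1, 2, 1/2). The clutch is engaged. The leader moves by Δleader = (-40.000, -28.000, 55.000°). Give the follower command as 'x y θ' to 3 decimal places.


axis x: 2·-40.000 + 1 = -79.000
axis y: 2·-28.000 + 2 = -54.000
axis θ: 3/2·55.000 + 1/2 = 83.000

-79.000 -54.000 83.000


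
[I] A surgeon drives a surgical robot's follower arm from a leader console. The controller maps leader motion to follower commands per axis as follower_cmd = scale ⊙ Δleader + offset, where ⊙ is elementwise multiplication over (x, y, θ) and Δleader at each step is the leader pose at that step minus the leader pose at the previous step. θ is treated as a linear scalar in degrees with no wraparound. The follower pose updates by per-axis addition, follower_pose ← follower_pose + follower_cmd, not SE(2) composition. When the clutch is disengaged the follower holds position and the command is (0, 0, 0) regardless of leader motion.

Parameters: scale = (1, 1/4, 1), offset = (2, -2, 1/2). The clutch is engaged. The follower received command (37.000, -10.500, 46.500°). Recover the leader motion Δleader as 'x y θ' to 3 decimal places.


35.000 -34.000 46.000

axis x: (37.000 − 2) / (1) = 35.000
axis y: (-10.500 − -2) / (1/4) = -34.000
axis θ: (46.500 − 1/2) / (1) = 46.000
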